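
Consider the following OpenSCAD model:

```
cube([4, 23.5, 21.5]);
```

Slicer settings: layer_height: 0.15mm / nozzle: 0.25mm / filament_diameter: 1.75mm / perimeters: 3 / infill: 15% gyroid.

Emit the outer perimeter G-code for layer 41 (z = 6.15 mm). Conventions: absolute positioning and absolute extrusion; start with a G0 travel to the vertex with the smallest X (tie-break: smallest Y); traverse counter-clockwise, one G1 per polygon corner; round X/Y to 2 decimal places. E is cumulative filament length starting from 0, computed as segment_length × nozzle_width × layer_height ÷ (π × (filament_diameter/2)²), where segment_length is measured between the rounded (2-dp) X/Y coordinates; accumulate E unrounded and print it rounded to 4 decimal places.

G0 X0.00 Y0.00 Z6.15
G1 X4.00 Y0.00 E0.0624
G1 X4.00 Y23.50 E0.4287
G1 X0.00 Y23.50 E0.4911
G1 X0.00 Y0.00 E0.8575

At z = 6.15 mm: the 4×23.5 cube contributes its full rectangle. The outline is a single polygon with 4 vertices. Extrusion per mm of travel: 0.25 × 0.15 / (π × 0.875²) = 0.015591. Accumulating E over each segment gives final E = 0.8575.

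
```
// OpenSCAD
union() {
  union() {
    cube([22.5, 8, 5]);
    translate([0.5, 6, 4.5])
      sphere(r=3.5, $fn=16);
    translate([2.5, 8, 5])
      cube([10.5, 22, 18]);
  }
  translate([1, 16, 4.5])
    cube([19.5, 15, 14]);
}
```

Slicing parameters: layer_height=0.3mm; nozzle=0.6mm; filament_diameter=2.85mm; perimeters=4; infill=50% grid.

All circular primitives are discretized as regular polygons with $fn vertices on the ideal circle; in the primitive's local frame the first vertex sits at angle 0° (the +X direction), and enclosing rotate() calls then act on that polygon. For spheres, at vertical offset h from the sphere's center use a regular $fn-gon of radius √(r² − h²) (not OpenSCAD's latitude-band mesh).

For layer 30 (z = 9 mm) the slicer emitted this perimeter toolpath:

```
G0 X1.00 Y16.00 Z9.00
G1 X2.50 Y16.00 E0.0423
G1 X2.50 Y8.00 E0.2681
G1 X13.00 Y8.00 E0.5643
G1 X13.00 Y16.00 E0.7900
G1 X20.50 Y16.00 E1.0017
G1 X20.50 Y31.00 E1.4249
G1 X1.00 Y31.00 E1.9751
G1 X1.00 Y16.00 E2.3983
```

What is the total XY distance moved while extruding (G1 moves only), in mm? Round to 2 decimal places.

Sum the Euclidean lengths of each G1 segment: total = 85.00 mm.

85.00 mm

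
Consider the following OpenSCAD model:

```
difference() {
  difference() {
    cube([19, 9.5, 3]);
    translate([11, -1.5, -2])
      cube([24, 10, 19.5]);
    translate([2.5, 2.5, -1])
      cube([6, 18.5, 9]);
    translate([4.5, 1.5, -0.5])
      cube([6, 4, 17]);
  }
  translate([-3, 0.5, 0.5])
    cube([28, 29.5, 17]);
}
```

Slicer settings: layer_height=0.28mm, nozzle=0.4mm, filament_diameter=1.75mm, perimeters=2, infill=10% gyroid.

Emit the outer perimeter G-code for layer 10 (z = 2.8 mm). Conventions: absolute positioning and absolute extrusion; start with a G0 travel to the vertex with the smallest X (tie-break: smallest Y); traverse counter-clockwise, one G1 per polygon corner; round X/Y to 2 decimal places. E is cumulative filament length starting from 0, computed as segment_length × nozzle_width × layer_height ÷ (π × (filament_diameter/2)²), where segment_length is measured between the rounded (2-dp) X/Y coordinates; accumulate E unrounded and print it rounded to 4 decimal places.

G0 X0.00 Y0.00 Z2.80
G1 X11.00 Y0.00 E0.5122
G1 X11.00 Y0.50 E0.5355
G1 X0.00 Y0.50 E1.0477
G1 X0.00 Y0.00 E1.0710

At z = 2.8 mm: the cube is present — its section is the full 19×9.5 rectangle; the cube at (11, -1.5) (footprint 24×10) is included at this height; the cube at (2.5, 2.5) is present — its section is the full 6×18.5 rectangle; the 6×4 cube at (4.5, 1.5) contributes its full rectangle; Taking the first minus the rest: starting from the 19×9.5 cube, the 24×10 cube at (11, -1.5) partially overlaps it — only the 68.00 mm² overlap (of its 240.00 mm²) is removed, clipping the outline; the 6×18.5 cube at (2.5, 2.5) partially overlaps it — only the 42.00 mm² overlap (of its 111.00 mm²) is removed, clipping the outline; the 6×4 cube at (4.5, 1.5) partially overlaps it — only the 12.00 mm² overlap (of its 24.00 mm²) is removed, clipping the outline — 1 connected region; the 28×29.5 cube at (-3, 0.5) contributes its full rectangle; Taking the first minus the rest: starting from that combined region, the 28×29.5 cube at (-3, 0.5) partially overlaps it — only the 53.00 mm² overlap (of its 826.00 mm²) is removed, clipping the outline — 1 connected region. The outline is a single polygon with 4 vertices. Extrusion per mm of travel: 0.4 × 0.28 / (π × 0.875²) = 0.046564. Accumulating E over each segment gives final E = 1.0710.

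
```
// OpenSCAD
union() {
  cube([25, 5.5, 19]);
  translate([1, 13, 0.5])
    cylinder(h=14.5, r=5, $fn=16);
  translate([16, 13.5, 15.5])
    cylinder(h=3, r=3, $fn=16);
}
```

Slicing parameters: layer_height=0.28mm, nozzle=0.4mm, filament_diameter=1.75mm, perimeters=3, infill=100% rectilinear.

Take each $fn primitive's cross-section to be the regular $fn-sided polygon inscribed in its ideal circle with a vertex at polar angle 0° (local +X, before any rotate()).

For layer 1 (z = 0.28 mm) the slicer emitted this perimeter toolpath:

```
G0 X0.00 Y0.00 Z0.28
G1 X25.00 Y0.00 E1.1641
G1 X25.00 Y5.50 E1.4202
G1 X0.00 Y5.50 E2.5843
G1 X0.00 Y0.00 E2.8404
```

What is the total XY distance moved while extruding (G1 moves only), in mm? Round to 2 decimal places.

61.00 mm

Sum the Euclidean lengths of each G1 segment: total = 61.00 mm.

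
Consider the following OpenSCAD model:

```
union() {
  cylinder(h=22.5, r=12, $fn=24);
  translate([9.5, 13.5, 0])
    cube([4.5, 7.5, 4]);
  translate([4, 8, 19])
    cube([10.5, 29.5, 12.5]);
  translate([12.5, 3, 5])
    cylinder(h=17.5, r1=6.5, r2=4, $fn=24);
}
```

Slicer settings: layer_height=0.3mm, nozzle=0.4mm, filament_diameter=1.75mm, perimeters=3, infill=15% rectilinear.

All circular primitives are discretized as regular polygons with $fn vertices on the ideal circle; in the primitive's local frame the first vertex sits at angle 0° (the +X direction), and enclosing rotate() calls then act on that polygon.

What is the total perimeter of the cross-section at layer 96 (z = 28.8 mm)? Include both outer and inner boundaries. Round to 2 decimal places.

80.00 mm

At z = 28.8 mm: the cylinder is absent (z outside [0, 22.5]); the cube at (9.5, 13.5) does not reach this height (z outside [0, 4]); the 10.5×29.5 cube at (4, 8) contributes its full rectangle (perimeter 80.00 mm); the cone at (12.5, 3) is absent (z outside [5, 22.5]); Merging all regions: only the 10.5×29.5 cube at (4, 8) is present, so the union is just that shape — boundary = 80.00 mm. Overall, the cross-section is a single solid region. Total boundary length (outer) = 80.00 mm.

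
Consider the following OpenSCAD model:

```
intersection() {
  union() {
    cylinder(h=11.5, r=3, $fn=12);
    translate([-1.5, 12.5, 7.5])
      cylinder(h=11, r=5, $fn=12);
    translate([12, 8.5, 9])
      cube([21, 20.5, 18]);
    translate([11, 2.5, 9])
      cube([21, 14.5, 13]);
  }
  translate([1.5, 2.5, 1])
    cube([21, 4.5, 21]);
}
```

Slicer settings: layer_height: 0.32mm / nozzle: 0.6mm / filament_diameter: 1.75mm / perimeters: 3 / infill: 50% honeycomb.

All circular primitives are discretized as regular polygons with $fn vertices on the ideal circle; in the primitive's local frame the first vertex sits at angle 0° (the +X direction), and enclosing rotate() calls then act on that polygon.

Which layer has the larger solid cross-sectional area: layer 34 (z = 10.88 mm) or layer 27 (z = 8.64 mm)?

Layer 34 (z = 10.88): the cylinder: section is a regular 12-gon, circumradius r=3 (area = (12/2)·3.000²·sin(360°/12) = 27.00 mm²); the r=5 cylinder at (-1.5, 12.5) gives a regular 12-gon of circumradius 5 (constant along its height) (area = (12/2)·5.000²·sin(360°/12) = 75.00 mm²); the 21×20.5 cube at (12, 8.5) contributes its full rectangle (area 430.50 mm²); the cube at (11, 2.5) (footprint 21×14.5) is included at this height (area 304.50 mm²); Taking the union: the regions partially overlap — summed areas 837.00 mm² minus the doubly-counted overlap 170.00 mm² gives 667.00 mm² — area = 667.00 mm²; the cube at (1.5, 2.5) (footprint 21×4.5) is included at this height (area 94.50 mm²); Keeping only the common overlap: the 21×4.5 cube at (1.5, 2.5) partially overlaps that combined region; clipping to the common part keeps 51.75 mm² — area = 51.75 mm². So its area = 51.75 mm². Layer 27 (z = 8.64): the r=3 cylinder contributes a regular 12-gon of circumradius 3 (area = (12/2)·3.000²·sin(360°/12) = 27.00 mm²); the r=5 cylinder at (-1.5, 12.5) gives a regular 12-gon of circumradius 5 (constant along its height) (area = (12/2)·5.000²·sin(360°/12) = 75.00 mm²); the cube at (12, 8.5) is absent (z outside [9, 27]); the cube at (11, 2.5) is absent (z outside [9, 22]); Combining (union): the 2 present regions are separate (no shared area or edge), so areas and boundary lengths simply add and each stays a separate island — area = 102.00 mm²; the 21×4.5 cube at (1.5, 2.5) contributes its full rectangle (area 94.50 mm²); Taking the intersection: the 21×4.5 cube at (1.5, 2.5) partially overlaps that combined region; clipping to the common part keeps 0.00 mm² — area = 0.00 mm². So its area = 0.00 mm². Layer 34 is larger (51.75 vs 0.00 mm²).

layer 34 (z = 10.88 mm)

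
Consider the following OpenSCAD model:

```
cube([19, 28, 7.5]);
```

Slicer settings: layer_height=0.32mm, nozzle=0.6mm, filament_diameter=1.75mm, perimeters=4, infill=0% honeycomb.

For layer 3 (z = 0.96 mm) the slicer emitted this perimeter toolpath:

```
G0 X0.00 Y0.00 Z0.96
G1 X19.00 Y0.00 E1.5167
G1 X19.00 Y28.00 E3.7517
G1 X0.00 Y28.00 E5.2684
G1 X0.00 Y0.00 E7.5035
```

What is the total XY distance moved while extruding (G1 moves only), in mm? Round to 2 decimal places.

94.00 mm

Sum the Euclidean lengths of each G1 segment: total = 94.00 mm.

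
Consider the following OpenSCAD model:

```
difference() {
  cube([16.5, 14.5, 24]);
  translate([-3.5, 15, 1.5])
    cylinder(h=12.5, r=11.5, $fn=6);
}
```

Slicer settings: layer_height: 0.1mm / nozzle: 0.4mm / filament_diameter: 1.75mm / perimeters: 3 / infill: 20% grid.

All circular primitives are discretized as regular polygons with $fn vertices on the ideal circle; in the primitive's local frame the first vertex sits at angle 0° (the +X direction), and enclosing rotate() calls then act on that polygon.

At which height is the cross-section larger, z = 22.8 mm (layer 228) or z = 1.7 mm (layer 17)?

Layer 228 (z = 22.8): the cube is present — its section is the full 16.5×14.5 rectangle (area 239.25 mm²); the cylinder at (-3.5, 15) is not intersected at this z (z outside [1.5, 14]); Taking the first minus the rest: none of the subtracted shapes is present at this height, so the 16.5×14.5 cube is unchanged — area = 239.25 mm². So its area = 239.25 mm². Layer 17 (z = 1.7): the 16.5×14.5 cube contributes its full rectangle (area 239.25 mm²); the cylinder at (-3.5, 15): section is a regular 6-gon, circumradius r=11.5 (area = (6/2)·11.500²·sin(360°/6) = 343.60 mm²); Subtracting the remaining from the first: starting from the 16.5×14.5 cube (239.25 mm²), the r=11.5 cylinder at (-3.5, 15) partially overlaps it — only the 47.11 mm² overlap (of its 343.60 mm²) is removed, clipping the outline — area = 192.14 mm². So its area = 192.14 mm². Layer 228 is larger (239.25 vs 192.14 mm²).

layer 228 (z = 22.8 mm)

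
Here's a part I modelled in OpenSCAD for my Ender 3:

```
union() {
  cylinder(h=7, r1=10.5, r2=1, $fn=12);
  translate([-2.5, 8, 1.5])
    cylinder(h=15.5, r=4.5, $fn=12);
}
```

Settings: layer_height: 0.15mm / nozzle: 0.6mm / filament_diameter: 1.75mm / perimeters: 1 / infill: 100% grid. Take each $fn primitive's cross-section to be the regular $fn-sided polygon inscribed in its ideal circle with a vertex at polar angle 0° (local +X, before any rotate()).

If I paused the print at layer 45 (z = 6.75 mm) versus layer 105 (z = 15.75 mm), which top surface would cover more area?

Layer 45 (z = 6.75): the cone (r1=10.5→r2=1) has section circumradius 1.339 here — a regular 12-gon (area = (12/2)·1.339²·sin(360°/12) = 5.38 mm²); the r=4.5 cylinder at (-2.5, 8) contributes a regular 12-gon of circumradius 4.5 (area = (12/2)·4.500²·sin(360°/12) = 60.75 mm²); Merging all regions: the 2 present regions are separate (no shared area or edge), so areas and boundary lengths simply add and each stays a separate island — area = 66.13 mm². So its area = 66.13 mm². Layer 105 (z = 15.75): the cone does not reach this height (z outside [0, 7]); the r=4.5 cylinder at (-2.5, 8) gives a regular 12-gon of circumradius 4.5 (constant along its height) (area = (12/2)·4.500²·sin(360°/12) = 60.75 mm²); Merging all regions: only the r=4.5 cylinder at (-2.5, 8) is present, so the union is just that shape — area = 60.75 mm². So its area = 60.75 mm². Layer 45 is larger (66.13 vs 60.75 mm²).

layer 45 (z = 6.75 mm)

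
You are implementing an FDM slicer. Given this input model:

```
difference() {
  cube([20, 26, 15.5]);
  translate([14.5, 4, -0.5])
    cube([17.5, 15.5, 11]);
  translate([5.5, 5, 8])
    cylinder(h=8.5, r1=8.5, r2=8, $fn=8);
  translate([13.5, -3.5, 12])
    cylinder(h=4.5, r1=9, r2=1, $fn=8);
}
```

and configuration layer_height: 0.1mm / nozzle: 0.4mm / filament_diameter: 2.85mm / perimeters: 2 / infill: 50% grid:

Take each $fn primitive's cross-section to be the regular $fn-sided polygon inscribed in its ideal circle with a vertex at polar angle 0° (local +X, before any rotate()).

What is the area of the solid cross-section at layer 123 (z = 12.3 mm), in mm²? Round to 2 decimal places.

At z = 12.3 mm: the cube is present — its section is the full 20×26 rectangle (area 520.00 mm²); the cube at (14.5, 4) is not intersected at this z (z outside [-0.5, 10.5]); the cone at (5.5, 5): at t=0.506 of its height the radius interpolates to r₁+(r₂−r₁)t = 8.247, giving a regular 8-gon of that circumradius (area = (8/2)·8.247²·sin(360°/8) = 192.37 mm²); the cone at (13.5, -3.5) (r1=9→r2=1) has section circumradius 8.467 here — a regular 8-gon (area = (8/2)·8.467²·sin(360°/8) = 202.75 mm²); Subtracting the remaining from the first: starting from the 20×26 cube (520.00 mm²), the cone at (5.5, 5) partially overlaps it — only the 150.74 mm² overlap (of its 192.37 mm²) is removed, clipping the outline; the cone at (13.5, -3.5) partially overlaps it — only the 27.23 mm² overlap (of its 202.75 mm²) is removed, clipping the outline — area = 342.03 mm². Overall, the cross-section is a single solid region. Net area = 342.03 mm².

342.03 mm²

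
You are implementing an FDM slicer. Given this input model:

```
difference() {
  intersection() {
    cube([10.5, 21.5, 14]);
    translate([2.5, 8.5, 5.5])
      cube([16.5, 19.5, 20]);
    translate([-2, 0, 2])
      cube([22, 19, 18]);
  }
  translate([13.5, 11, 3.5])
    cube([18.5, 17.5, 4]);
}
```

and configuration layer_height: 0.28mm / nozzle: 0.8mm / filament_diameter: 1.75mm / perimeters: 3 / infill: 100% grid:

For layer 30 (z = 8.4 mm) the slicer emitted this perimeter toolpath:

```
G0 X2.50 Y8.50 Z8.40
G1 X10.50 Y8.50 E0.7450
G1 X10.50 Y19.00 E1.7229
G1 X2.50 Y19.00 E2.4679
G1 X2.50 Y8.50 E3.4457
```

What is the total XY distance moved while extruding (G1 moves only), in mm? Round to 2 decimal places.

Sum the Euclidean lengths of each G1 segment: total = 37.00 mm.

37.00 mm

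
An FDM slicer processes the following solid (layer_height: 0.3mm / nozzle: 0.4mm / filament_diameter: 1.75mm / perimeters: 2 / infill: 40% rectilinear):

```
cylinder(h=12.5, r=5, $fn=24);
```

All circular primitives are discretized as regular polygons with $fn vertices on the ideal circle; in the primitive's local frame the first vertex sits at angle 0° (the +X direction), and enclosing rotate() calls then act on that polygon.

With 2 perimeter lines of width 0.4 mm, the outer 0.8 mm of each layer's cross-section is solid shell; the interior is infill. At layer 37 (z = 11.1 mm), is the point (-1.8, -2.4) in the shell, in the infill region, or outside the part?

At z = 11.1 mm: the cylinder: section is a regular 24-gon, circumradius r=5. Overall, the cross-section is a single solid region. The nearest boundary edge runs (-3.54, -3.54)→(-2.50, -4.33); distance from the point to it = 1.96 mm. The point is inside the cross-section and 1.96 mm from the nearest boundary — more than the 0.8 mm shell width (2 × 0.4), so it's in the infill interior.

infill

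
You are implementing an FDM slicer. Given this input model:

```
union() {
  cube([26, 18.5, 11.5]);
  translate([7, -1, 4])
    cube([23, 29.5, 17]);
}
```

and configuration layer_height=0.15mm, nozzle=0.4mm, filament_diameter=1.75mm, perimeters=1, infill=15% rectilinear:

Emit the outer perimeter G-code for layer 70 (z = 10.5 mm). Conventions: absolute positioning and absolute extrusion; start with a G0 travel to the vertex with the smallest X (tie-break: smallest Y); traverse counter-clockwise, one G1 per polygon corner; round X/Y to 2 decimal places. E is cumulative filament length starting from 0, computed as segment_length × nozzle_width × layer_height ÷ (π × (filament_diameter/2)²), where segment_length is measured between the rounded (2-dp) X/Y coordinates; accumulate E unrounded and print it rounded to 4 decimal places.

G0 X0.00 Y0.00 Z10.50
G1 X7.00 Y0.00 E0.1746
G1 X7.00 Y-1.00 E0.1996
G1 X30.00 Y-1.00 E0.7733
G1 X30.00 Y28.50 E1.5092
G1 X7.00 Y28.50 E2.0829
G1 X7.00 Y18.50 E2.3324
G1 X0.00 Y18.50 E2.5070
G1 X0.00 Y0.00 E2.9685

At z = 10.5 mm: the cube (footprint 26×18.5) is included at this height; the cube at (7, -1) is present — its section is the full 23×29.5 rectangle; Merging all regions: the regions partially overlap (shared area 351.50 mm²), so overlapping operands fuse into one piece — 1 connected region. The outline is a single polygon with 8 vertices. Extrusion per mm of travel: 0.4 × 0.15 / (π × 0.875²) = 0.024945. Accumulating E over each segment gives final E = 2.9685.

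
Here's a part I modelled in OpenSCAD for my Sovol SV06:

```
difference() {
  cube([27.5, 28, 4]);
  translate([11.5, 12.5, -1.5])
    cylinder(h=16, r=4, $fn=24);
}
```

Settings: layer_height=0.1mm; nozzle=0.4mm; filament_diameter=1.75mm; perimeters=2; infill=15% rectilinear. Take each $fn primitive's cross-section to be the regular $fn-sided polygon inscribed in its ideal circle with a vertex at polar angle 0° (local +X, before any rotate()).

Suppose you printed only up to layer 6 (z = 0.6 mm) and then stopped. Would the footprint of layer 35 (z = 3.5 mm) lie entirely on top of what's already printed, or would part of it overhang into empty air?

entirely on top

Compare the two slices. At z = 0.6: the 27.5×28 cube contributes its full rectangle (area 770.00 mm²); the r=4 cylinder at (11.5, 12.5) contributes a regular 24-gon of circumradius 4 (area = (24/2)·4.000²·sin(360°/24) = 49.69 mm²); After the difference (first − rest): starting from the 27.5×28 cube (770.00 mm²), the r=4 cylinder at (11.5, 12.5) lies wholly inside it (removes its full 49.69 mm² and its 25.06 mm outline becomes a hole wall) — area = 720.31 mm². At z = 3.5: the 27.5×28 cube contributes its full rectangle (area 770.00 mm²); the r=4 cylinder at (11.5, 12.5) contributes a regular 24-gon of circumradius 4 (area = (24/2)·4.000²·sin(360°/24) = 49.69 mm²); Subtracting the remaining from the first: starting from the 27.5×28 cube (770.00 mm²), the r=4 cylinder at (11.5, 12.5) lies wholly inside it (removes its full 49.69 mm² and its 25.06 mm outline becomes a hole wall) — area = 720.31 mm². Checking containment: the cross-section at z = 3.5 is a subset of the cross-section at z = 0.6.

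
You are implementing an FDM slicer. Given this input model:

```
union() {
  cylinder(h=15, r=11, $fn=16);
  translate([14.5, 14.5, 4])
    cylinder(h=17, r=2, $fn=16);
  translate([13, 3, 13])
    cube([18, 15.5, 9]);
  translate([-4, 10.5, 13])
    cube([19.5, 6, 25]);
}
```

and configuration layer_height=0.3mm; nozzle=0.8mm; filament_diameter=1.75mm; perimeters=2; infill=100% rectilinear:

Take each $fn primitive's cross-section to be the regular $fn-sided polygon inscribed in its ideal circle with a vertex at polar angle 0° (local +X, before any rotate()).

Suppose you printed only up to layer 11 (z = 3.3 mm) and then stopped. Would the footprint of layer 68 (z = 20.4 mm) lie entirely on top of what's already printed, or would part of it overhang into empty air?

Compare the two slices. At z = 3.3: the r=11 cylinder contributes a regular 16-gon of circumradius 11 (area = (16/2)·11.000²·sin(360°/16) = 370.44 mm²); the cylinder at (14.5, 14.5) does not reach this height (z outside [4, 21]); the cube at (13, 3) does not reach this height (z outside [13, 22]); the cube at (-4, 10.5) is not intersected at this z (z outside [13, 38]); Combining (union): only the r=11 cylinder is present, so the union is just that shape — area = 370.44 mm². At z = 20.4: the cylinder is absent (z outside [0, 15]); the r=2 cylinder at (14.5, 14.5) contributes a regular 16-gon of circumradius 2 (area = (16/2)·2.000²·sin(360°/16) = 12.25 mm²); the cube at (13, 3) is present — its section is the full 18×15.5 rectangle (area 279.00 mm²); the cube at (-4, 10.5) is present — its section is the full 19.5×6 rectangle (area 117.00 mm²); Merging all regions: the regions partially overlap — summed areas 408.25 mm² minus the doubly-counted overlap 27.25 mm² gives 381.00 mm² — area = 381.00 mm². Checking containment: at z = 20.4 the cross-section extends beyond the z = 3.3 cross-section by about 379.74 mm².

part overhangs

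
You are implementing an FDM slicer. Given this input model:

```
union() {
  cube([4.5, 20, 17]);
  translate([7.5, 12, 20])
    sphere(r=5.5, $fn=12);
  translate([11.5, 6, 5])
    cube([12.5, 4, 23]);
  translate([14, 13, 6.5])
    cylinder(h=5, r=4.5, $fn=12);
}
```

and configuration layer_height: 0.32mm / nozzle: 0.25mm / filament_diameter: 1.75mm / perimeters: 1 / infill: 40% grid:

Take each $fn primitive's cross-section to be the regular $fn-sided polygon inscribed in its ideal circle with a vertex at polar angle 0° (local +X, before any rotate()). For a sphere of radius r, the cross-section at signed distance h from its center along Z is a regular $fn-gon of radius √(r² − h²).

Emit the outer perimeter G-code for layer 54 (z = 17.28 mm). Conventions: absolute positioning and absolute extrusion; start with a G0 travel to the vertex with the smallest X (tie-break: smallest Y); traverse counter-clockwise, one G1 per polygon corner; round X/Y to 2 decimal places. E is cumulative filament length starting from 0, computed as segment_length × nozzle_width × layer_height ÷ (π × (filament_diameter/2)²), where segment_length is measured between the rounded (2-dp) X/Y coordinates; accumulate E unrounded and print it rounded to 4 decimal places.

G0 X2.72 Y12.00 Z17.28
G1 X3.36 Y9.61 E0.0823
G1 X5.11 Y7.86 E0.1646
G1 X7.50 Y7.22 E0.2469
G1 X9.89 Y7.86 E0.3292
G1 X11.50 Y9.47 E0.4049
G1 X11.50 Y6.00 E0.5203
G1 X24.00 Y6.00 E0.9361
G1 X24.00 Y10.00 E1.0691
G1 X11.74 Y10.00 E1.4769
G1 X12.28 Y12.00 E1.5458
G1 X11.64 Y14.39 E1.6281
G1 X9.89 Y16.14 E1.7104
G1 X7.50 Y16.78 E1.7927
G1 X5.11 Y16.14 E1.8750
G1 X3.36 Y14.39 E1.9573
G1 X2.72 Y12.00 E2.0396

At z = 17.28 mm: the cube does not reach this height (z outside [0, 17]); the sphere at (7.5, 12): section is a regular 12-gon, circumradius = √(r²−h²) = √(5.5²−2.72²) = 4.780; the cube at (11.5, 6) (footprint 12.5×4) is included at this height; the cylinder at (14, 13) is absent (z outside [6.5, 11.5]); Taking the union: the regions partially overlap (shared area 0.08 mm²), so overlapping operands fuse into one piece — 1 connected region. The outline is a single polygon with 16 vertices. Extrusion per mm of travel: 0.25 × 0.32 / (π × 0.875²) = 0.033260. Accumulating E over each segment gives final E = 2.0396.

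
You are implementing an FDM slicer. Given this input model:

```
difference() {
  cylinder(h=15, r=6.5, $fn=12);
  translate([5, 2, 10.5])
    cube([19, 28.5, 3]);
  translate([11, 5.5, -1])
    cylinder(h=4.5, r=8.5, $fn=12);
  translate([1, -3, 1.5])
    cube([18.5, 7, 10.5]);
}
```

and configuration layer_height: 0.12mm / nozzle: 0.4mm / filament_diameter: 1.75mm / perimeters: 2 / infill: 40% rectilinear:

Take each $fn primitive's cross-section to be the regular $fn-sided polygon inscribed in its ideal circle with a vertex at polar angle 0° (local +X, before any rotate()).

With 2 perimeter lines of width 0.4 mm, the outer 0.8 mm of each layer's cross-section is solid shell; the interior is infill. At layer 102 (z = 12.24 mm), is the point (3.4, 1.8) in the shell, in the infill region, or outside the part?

At z = 12.24 mm: the r=6.5 cylinder contributes a regular 12-gon of circumradius 6.5; the 19×28.5 cube at (5, 2) contributes its full rectangle; the cylinder at (11, 5.5) is absent (z outside [-1, 3.5]); the cube at (1, -3) does not reach this height (z outside [1.5, 12]); Subtracting the remaining from the first: starting from the r=6.5 cylinder, the 19×28.5 cube at (5, 2) partially overlaps it — only the 1.19 mm² overlap (of its 541.50 mm²) is removed, clipping the outline — 1 connected region. Overall, the cross-section is a single solid region. The nearest boundary edge runs (5.00, 3.88)→(5.00, 2.00); distance from the point to it = 1.61 mm. The point is inside the cross-section and 1.61 mm from the nearest boundary — more than the 0.8 mm shell width (2 × 0.4), so it's in the infill interior.

infill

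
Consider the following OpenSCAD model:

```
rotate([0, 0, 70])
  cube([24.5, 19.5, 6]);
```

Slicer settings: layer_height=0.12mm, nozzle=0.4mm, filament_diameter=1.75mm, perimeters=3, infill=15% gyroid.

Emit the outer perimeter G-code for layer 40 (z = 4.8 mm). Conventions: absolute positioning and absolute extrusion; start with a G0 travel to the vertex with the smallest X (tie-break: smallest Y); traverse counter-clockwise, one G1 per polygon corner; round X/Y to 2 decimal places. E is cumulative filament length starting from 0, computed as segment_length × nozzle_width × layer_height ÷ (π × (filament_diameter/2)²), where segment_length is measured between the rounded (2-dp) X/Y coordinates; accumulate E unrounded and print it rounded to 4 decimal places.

G0 X-18.32 Y6.67 Z4.80
G1 X0.00 Y0.00 E0.3891
G1 X8.38 Y23.02 E0.8780
G1 X-9.94 Y29.69 E1.2670
G1 X-18.32 Y6.67 E1.7559

At z = 4.8 mm: the 24.5×19.5 cube contributes its full rectangle; (whole slice rotated 70° about Z — lengths, areas and connectivity unchanged). The outline is a single polygon with 4 vertices. Extrusion per mm of travel: 0.4 × 0.12 / (π × 0.875²) = 0.019956. Accumulating E over each segment gives final E = 1.7559.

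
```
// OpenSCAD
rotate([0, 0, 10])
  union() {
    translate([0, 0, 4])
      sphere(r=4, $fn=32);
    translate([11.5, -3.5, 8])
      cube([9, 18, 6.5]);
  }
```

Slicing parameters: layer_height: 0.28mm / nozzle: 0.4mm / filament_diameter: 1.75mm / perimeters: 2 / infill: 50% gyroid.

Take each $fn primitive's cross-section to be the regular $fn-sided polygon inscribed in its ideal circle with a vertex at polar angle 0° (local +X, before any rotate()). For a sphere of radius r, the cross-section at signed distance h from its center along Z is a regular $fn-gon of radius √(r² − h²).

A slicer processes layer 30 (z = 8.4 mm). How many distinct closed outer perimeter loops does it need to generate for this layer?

1

At z = 8.4 mm: the sphere does not reach this height (|z−center|=4.400 > r=4); the cube at (11.5, -3.5) is present — its section is the full 9×18 rectangle; Merging all regions: only the 9×18 cube at (11.5, -3.5) is present, so the union is just that shape — 1 connected region; (rotated 10° about Z; rotation is an isometry so areas/perimeters/island counts are preserved). The result has 1 disconnected region.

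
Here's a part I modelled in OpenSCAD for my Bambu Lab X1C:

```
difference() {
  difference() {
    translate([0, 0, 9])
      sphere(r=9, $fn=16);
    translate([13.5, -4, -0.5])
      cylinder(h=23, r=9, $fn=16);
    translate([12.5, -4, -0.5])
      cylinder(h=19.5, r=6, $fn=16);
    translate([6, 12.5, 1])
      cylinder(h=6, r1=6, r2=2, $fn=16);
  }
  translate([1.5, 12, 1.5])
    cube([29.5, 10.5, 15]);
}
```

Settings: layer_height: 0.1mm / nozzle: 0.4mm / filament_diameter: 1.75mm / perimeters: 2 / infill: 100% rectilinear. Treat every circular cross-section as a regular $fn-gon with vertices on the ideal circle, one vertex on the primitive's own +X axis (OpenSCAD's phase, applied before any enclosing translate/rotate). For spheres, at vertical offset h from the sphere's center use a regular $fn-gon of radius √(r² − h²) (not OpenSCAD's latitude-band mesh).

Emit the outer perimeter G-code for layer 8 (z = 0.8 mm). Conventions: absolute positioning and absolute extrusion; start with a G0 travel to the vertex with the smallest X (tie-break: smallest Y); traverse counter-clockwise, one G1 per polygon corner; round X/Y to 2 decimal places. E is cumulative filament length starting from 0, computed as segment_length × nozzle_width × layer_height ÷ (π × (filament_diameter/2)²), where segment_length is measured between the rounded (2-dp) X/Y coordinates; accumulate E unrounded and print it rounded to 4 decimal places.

G0 X-3.71 Y0.00 Z0.80
G1 X-3.43 Y-1.42 E0.0241
G1 X-2.62 Y-2.62 E0.0481
G1 X-1.42 Y-3.43 E0.0722
G1 X0.00 Y-3.71 E0.0963
G1 X1.42 Y-3.43 E0.1204
G1 X2.62 Y-2.62 E0.1444
G1 X3.43 Y-1.42 E0.1685
G1 X3.71 Y0.00 E0.1926
G1 X3.43 Y1.42 E0.2167
G1 X2.62 Y2.62 E0.2407
G1 X1.42 Y3.43 E0.2648
G1 X0.00 Y3.71 E0.2889
G1 X-1.42 Y3.43 E0.3129
G1 X-2.62 Y2.62 E0.3370
G1 X-3.43 Y1.42 E0.3611
G1 X-3.71 Y0.00 E0.3852

At z = 0.8 mm: the r=9 sphere slices to a regular 16-gon of circumradius 3.709 (√(r²−h²) with h=8.2 from center); the r=9 cylinder at (13.5, -4) gives a regular 16-gon of circumradius 9 (constant along its height); the r=6 cylinder at (12.5, -4) gives a regular 16-gon of circumradius 6 (constant along its height); the cone at (6, 12.5) does not reach this height (z outside [1, 7]); Taking the first minus the rest: starting from the r=9 sphere, the r=9 cylinder at (13.5, -4) misses the remaining region (no effect); the r=6 cylinder at (12.5, -4) misses the remaining region (no effect) — 1 connected region; the cube at (1.5, 12) does not reach this height (z outside [1.5, 16.5]); Taking the first minus the rest: none of the subtracted shapes is present at this height, so that combined region is unchanged — 1 connected region. The outline is a single polygon with 16 vertices. Extrusion per mm of travel: 0.4 × 0.1 / (π × 0.875²) = 0.016630. Accumulating E over each segment gives final E = 0.3852.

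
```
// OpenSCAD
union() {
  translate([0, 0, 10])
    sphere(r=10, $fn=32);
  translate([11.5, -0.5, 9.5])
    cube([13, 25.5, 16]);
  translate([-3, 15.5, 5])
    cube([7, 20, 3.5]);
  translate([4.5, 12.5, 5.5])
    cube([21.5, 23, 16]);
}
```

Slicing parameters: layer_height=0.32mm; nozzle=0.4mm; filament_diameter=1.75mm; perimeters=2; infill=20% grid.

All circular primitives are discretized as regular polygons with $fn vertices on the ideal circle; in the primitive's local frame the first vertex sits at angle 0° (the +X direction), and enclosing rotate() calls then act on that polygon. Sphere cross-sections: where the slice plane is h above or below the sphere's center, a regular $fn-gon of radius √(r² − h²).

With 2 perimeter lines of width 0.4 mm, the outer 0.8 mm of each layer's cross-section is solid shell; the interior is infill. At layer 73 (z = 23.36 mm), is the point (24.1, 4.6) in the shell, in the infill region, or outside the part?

At z = 23.36 mm: the sphere is absent (|z−center|=13.360 > r=10); the 13×25.5 cube at (11.5, -0.5) contributes its full rectangle; the cube at (-3, 15.5) is absent (z outside [5, 8.5]); the cube at (4.5, 12.5) is not intersected at this z (z outside [5.5, 21.5]); Merging all regions: only the 13×25.5 cube at (11.5, -0.5) is present, so the union is just that shape — 1 connected region. Overall, the cross-section is a single solid region. The nearest boundary edge runs (24.50, -0.50)→(24.50, 25.00); distance from the point to it = 0.40 mm. The point is inside the cross-section, 0.40 mm from the nearest boundary — within the 0.8 mm shell band (2 × 0.4).

shell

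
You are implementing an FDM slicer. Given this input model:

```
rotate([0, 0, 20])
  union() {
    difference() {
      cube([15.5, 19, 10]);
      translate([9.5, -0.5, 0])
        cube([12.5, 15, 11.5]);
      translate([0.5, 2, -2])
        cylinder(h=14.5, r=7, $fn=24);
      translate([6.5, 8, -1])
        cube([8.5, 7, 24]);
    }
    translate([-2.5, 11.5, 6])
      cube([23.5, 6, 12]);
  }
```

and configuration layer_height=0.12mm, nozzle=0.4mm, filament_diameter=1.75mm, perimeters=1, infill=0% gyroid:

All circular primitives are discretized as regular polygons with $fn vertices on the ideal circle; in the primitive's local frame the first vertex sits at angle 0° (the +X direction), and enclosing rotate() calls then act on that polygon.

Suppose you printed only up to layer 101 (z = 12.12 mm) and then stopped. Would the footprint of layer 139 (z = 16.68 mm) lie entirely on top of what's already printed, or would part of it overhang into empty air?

entirely on top

Compare the two slices. At z = 12.12: the cube is not intersected at this z (z outside [0, 10]); the cube at (9.5, -0.5) is absent (z outside [0, 11.5]); the cylinder at (0.5, 2): section is a regular 24-gon, circumradius r=7 (area = (24/2)·7.000²·sin(360°/24) = 152.19 mm²); the cube at (6.5, 8) (footprint 8.5×7) is included at this height (area 59.50 mm²); After the difference (first − rest): the first operand is absent here, so nothing remains; the cube at (-2.5, 11.5) is present — its section is the full 23.5×6 rectangle (area 141.00 mm²); Taking the union: only the 23.5×6 cube at (-2.5, 11.5) is present, so the union is just that shape — area = 141.00 mm²; (rotated 20° about Z; rotation is an isometry so areas/perimeters/island counts are preserved). At z = 16.68: the cube is absent (z outside [0, 10]); the cube at (9.5, -0.5) is not intersected at this z (z outside [0, 11.5]); the cylinder at (0.5, 2) is not intersected at this z (z outside [-2, 12.5]); the cube at (6.5, 8) (footprint 8.5×7) is included at this height (area 59.50 mm²); Taking the first minus the rest: the first operand is absent here, so nothing remains; the 23.5×6 cube at (-2.5, 11.5) contributes its full rectangle (area 141.00 mm²); Taking the union: only the 23.5×6 cube at (-2.5, 11.5) is present, so the union is just that shape — area = 141.00 mm²; (rotated 20° about Z; rotation is an isometry so areas/perimeters/island counts are preserved). Checking containment: the cross-section at z = 16.68 is a subset of the cross-section at z = 12.12.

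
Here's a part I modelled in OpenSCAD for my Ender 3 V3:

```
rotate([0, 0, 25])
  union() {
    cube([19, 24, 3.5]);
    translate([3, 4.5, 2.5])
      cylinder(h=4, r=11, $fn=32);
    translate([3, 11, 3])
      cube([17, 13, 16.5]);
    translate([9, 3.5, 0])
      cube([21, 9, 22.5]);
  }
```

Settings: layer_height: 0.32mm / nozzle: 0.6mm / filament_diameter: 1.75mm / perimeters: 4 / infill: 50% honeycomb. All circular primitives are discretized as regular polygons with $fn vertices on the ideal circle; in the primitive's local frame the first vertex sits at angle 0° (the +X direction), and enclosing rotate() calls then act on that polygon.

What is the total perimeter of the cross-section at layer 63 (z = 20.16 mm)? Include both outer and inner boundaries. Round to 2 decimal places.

At z = 20.16 mm: the cube is absent (z outside [0, 3.5]); the cylinder at (3, 4.5) is not intersected at this z (z outside [2.5, 6.5]); the cube at (3, 11) is not intersected at this z (z outside [3, 19.5]); the 21×9 cube at (9, 3.5) contributes its full rectangle (perimeter 60.00 mm); Taking the union: only the 21×9 cube at (9, 3.5) is present, so the union is just that shape — boundary = 60.00 mm; (whole slice rotated 25° about Z — lengths, areas and connectivity unchanged). Overall, the cross-section is a single solid region. Total boundary length (outer) = 60.00 mm.

60.00 mm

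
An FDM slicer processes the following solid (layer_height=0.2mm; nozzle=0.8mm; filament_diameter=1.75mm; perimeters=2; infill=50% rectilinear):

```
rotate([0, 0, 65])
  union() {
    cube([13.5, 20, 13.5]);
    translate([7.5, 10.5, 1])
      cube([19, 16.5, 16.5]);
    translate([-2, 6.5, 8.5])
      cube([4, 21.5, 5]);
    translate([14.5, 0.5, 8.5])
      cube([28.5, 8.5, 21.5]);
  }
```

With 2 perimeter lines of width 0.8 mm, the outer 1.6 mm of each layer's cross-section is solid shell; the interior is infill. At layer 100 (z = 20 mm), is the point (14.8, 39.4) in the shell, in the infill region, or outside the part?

shell

At z = 20 mm: the cube is not intersected at this z (z outside [0, 13.5]); the cube at (7.5, 10.5) is not intersected at this z (z outside [1, 17.5]); the cube at (-2, 6.5) is not intersected at this z (z outside [8.5, 13.5]); the 28.5×8.5 cube at (14.5, 0.5) contributes its full rectangle; Merging all regions: only the 28.5×8.5 cube at (14.5, 0.5) is present, so the union is just that shape — 1 connected region; (rotated 65° about Z; rotation is an isometry so areas/perimeters/island counts are preserved). Overall, the cross-section is a single solid region. Undo the 65° rotation: the query point maps to (41.963, 3.238) in the un-rotated model frame. The nearest boundary edge runs (43.00, 0.50)→(43.00, 9.00); distance from the point to it = 1.04 mm. The point is inside the cross-section, 1.04 mm from the nearest boundary — within the 1.6 mm shell band (2 × 0.8).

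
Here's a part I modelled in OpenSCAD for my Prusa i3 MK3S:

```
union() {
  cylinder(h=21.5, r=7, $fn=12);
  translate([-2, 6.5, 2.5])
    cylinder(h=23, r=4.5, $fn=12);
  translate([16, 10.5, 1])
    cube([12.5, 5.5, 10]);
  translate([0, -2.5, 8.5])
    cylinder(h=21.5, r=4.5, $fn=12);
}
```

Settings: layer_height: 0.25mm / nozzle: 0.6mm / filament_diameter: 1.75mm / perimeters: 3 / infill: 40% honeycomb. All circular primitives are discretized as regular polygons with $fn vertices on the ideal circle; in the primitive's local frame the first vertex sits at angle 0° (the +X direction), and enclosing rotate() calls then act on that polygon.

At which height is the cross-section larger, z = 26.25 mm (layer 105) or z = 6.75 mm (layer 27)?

Layer 105 (z = 26.25): the cylinder does not reach this height (z outside [0, 21.5]); the cylinder at (-2, 6.5) does not reach this height (z outside [2.5, 25.5]); the cube at (16, 10.5) does not reach this height (z outside [1, 11]); the cylinder at (0, -2.5): section is a regular 12-gon, circumradius r=4.5 (area = (12/2)·4.500²·sin(360°/12) = 60.75 mm²); Merging all regions: only the r=4.5 cylinder at (0, -2.5) is present, so the union is just that shape — area = 60.75 mm². So its area = 60.75 mm². Layer 27 (z = 6.75): the r=7 cylinder gives a regular 12-gon of circumradius 7 (constant along its height) (area = (12/2)·7.000²·sin(360°/12) = 147.00 mm²); the r=4.5 cylinder at (-2, 6.5) contributes a regular 12-gon of circumradius 4.5 (area = (12/2)·4.500²·sin(360°/12) = 60.75 mm²); the cube at (16, 10.5) is present — its section is the full 12.5×5.5 rectangle (area 68.75 mm²); the cylinder at (0, -2.5) does not reach this height (z outside [8.5, 30]); Combining (union): the regions partially overlap — summed areas 276.50 mm² minus the doubly-counted overlap 26.38 mm² gives 250.12 mm² — area = 250.12 mm². So its area = 250.12 mm². Layer 27 is larger (250.12 vs 60.75 mm²).

layer 27 (z = 6.75 mm)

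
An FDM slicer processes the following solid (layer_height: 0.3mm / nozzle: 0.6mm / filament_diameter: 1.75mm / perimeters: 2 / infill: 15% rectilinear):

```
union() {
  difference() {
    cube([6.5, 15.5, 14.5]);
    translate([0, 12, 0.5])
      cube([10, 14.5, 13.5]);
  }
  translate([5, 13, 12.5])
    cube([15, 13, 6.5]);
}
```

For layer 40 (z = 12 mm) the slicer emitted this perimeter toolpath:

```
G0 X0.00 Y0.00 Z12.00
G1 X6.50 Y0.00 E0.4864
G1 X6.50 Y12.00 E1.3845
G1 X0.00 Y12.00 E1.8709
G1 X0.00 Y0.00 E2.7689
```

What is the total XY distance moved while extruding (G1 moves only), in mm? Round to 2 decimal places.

37.00 mm

Sum the Euclidean lengths of each G1 segment: total = 37.00 mm.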